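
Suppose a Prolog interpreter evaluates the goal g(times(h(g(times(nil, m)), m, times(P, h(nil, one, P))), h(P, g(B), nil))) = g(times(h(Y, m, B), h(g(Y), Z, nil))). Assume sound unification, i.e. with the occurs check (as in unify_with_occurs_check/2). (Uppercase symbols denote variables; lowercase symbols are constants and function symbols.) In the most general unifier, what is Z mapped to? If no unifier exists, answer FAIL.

g(times(g(g(times(nil, m))), h(nil, one, g(g(times(nil, m))))))

Decompose g/1: times(h(g(times(nil, m)), m, times(P, h(nil, one, P))), h(P, g(B), nil)) = times(h(Y, m, B), h(g(Y), Z, nil)).
Decompose times/2: h(g(times(nil, m)), m, times(P, h(nil, one, P))) = h(Y, m, B),  h(P, g(B), nil) = h(g(Y), Z, nil).
Decompose h/3: g(times(nil, m)) = Y,  m = m,  times(P, h(nil, one, P)) = B.
Bind Y := g(times(nil, m)); substituting into the one remaining equation that mentions Y gives: h(P, g(B), nil) = h(g(g(times(nil, m))), Z, nil).
Delete trivial equation m = m.
Bind B := times(P, h(nil, one, P)); substituting into the remaining equation gives: h(P, g(times(P, h(nil, one, P))), nil) = h(g(g(times(nil, m))), Z, nil).
Decompose h/3: P = g(g(times(nil, m))),  g(times(P, h(nil, one, P))) = Z,  nil = nil.
Bind P := g(g(times(nil, m))); substituting into the one remaining equation that mentions P gives: g(times(g(g(times(nil, m))), h(nil, one, g(g(times(nil, m)))))) = Z. Substituting into the earlier binding gives B := times(g(g(times(nil, m))), h(nil, one, g(g(times(nil, m))))).
Bind Z := g(times(g(g(times(nil, m))), h(nil, one, g(g(times(nil, m)))))); no other remaining equation mentions Z.
Delete trivial equation nil = nil.
MGU = { Y ↦ g(times(nil, m)), B ↦ times(g(g(times(nil, m))), h(nil, one, g(g(times(nil, m))))), P ↦ g(g(times(nil, m))), Z ↦ g(times(g(g(times(nil, m))), h(nil, one, g(g(times(nil, m)))))) }, so Z ↦ g(times(g(g(times(nil, m))), h(nil, one, g(g(times(nil, m)))))).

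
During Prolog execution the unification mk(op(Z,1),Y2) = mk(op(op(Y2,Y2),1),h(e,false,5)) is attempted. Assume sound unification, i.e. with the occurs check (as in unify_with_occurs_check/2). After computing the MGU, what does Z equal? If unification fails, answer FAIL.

op(h(e,false,5),h(e,false,5))

Decompose mk/2: op(Z,1) = op(op(Y2,Y2),1),  Y2 = h(e,false,5).
Decompose op/2: Z = op(Y2,Y2),  1 = 1.
Bind Z := op(Y2,Y2); no other remaining equation mentions Z.
Delete trivial equation 1 = 1.
Bind Y2 := h(e,false,5). Substituting into the earlier binding gives Z := op(h(e,false,5),h(e,false,5)).
MGU = { Z = op(h(e,false,5),h(e,false,5)), Y2 = h(e,false,5) }, so Z = op(h(e,false,5),h(e,false,5)).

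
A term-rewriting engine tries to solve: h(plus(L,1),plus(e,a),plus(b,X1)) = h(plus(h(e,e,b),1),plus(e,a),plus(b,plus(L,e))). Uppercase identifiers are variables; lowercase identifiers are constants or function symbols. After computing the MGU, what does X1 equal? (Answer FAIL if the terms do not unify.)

plus(h(e,e,b),e)

Decompose h/3: plus(L,1) = plus(h(e,e,b),1),  plus(e,a) = plus(e,a),  plus(b,X1) = plus(b,plus(L,e)).
Decompose plus/2: L = h(e,e,b),  1 = 1.
Bind L := h(e,e,b); substituting into the one remaining equation that mentions L gives: plus(b,X1) = plus(b,plus(h(e,e,b),e)).
Delete trivial equation 1 = 1.
Delete trivial equation plus(e,a) = plus(e,a).
Decompose plus/2: b = b,  X1 = plus(h(e,e,b),e).
Delete trivial equation b = b.
Bind X1 := plus(h(e,e,b),e).
MGU = { L := h(e,e,b), X1 := plus(h(e,e,b),e) }, so X1 := plus(h(e,e,b),e).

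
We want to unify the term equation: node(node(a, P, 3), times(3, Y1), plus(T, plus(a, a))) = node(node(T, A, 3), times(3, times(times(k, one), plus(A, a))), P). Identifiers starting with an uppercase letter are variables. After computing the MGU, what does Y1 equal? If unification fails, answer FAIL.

Decompose node/3: node(a, P, 3) = node(T, A, 3),  times(3, Y1) = times(3, times(times(k, one), plus(A, a))),  plus(T, plus(a, a)) = P.
Decompose node/3: a = T,  P = A,  3 = 3.
Bind T := a; substituting into the one remaining equation that mentions T gives: plus(a, plus(a, a)) = P.
Bind P := A; substituting into the one remaining equation that mentions P gives: plus(a, plus(a, a)) = A.
Delete trivial equation 3 = 3.
Decompose times/2: 3 = 3,  Y1 = times(times(k, one), plus(A, a)).
Delete trivial equation 3 = 3.
Bind Y1 := times(times(k, one), plus(A, a)); no other remaining equation mentions Y1.
Bind A := plus(a, plus(a, a)). Substituting into the earlier bindings gives P := plus(a, plus(a, a)), Y1 := times(times(k, one), plus(plus(a, plus(a, a)), a)).
MGU = { T -> a, P -> plus(a, plus(a, a)), Y1 -> times(times(k, one), plus(plus(a, plus(a, a)), a)), A -> plus(a, plus(a, a)) }, so Y1 -> times(times(k, one), plus(plus(a, plus(a, a)), a)).

times(times(k, one), plus(plus(a, plus(a, a)), a))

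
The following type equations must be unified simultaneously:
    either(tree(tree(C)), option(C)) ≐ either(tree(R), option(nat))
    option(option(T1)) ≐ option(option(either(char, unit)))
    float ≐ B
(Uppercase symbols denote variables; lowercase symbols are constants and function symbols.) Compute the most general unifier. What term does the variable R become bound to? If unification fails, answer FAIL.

tree(nat)

Decompose either/2: tree(tree(C)) ≐ tree(R),  option(C) ≐ option(nat).
Decompose tree/1: tree(C) ≐ R.
Bind R := tree(C); no other remaining equation mentions R.
Decompose option/1: C ≐ nat.
Bind C := nat; no other remaining equation mentions C. Substituting into the earlier binding gives R := tree(nat).
Decompose option/1: option(T1) ≐ option(either(char, unit)).
Decompose option/1: T1 ≐ either(char, unit).
Bind T1 := either(char, unit); no other remaining equation mentions T1.
Bind B := float.
MGU = { R ↦ tree(nat), C ↦ nat, T1 ↦ either(char, unit), B ↦ float }, so R ↦ tree(nat).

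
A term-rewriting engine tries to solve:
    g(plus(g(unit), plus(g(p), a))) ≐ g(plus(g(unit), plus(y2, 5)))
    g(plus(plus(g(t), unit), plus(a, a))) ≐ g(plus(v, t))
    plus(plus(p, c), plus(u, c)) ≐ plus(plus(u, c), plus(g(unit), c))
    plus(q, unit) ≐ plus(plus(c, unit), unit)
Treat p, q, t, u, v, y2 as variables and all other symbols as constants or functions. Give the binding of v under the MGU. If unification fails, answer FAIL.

FAIL

Decompose g/1: plus(g(unit), plus(g(p), a)) ≐ plus(g(unit), plus(y2, 5)).
Decompose plus/2: g(unit) ≐ g(unit),  plus(g(p), a) ≐ plus(y2, 5).
Delete trivial equation g(unit) ≐ g(unit).
Decompose plus/2: g(p) ≐ y2,  a ≐ 5.
Bind y2 := g(p); no other remaining equation mentions y2.
Clash: constants a and 5 differ; no unifier exists.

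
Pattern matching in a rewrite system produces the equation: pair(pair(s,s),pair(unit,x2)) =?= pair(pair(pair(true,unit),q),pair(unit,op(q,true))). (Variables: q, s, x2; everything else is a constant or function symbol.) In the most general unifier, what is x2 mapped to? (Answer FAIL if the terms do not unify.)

op(pair(true,unit),true)

Decompose pair/2: pair(s,s) =?= pair(pair(true,unit),q),  pair(unit,x2) =?= pair(unit,op(q,true)).
Decompose pair/2: s =?= pair(true,unit),  s =?= q.
Bind s := pair(true,unit); substituting into the one remaining equation that mentions s gives: pair(true,unit) =?= q.
Bind q := pair(true,unit); substituting into the remaining equation gives: pair(unit,x2) =?= pair(unit,op(pair(true,unit),true)).
Decompose pair/2: unit =?= unit,  x2 =?= op(pair(true,unit),true).
Delete trivial equation unit =?= unit.
Bind x2 := op(pair(true,unit),true).
MGU = { s ↦ pair(true,unit), q ↦ pair(true,unit), x2 ↦ op(pair(true,unit),true) }, so x2 ↦ op(pair(true,unit),true).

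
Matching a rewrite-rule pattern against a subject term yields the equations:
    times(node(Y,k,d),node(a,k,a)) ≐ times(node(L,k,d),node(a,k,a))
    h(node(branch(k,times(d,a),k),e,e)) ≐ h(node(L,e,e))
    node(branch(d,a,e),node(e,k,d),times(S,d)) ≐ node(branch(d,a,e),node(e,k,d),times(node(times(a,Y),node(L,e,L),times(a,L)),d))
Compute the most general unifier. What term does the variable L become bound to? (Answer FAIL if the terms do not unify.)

Decompose times/2: node(Y,k,d) ≐ node(L,k,d),  node(a,k,a) ≐ node(a,k,a).
Decompose node/3: Y ≐ L,  k ≐ k,  d ≐ d.
Bind Y := L; substituting into the one remaining equation that mentions Y gives: node(branch(d,a,e),node(e,k,d),times(S,d)) ≐ node(branch(d,a,e),node(e,k,d),times(node(times(a,L),node(L,e,L),times(a,L)),d)).
Delete trivial equation k ≐ k.
Delete trivial equation d ≐ d.
Delete trivial equation node(a,k,a) ≐ node(a,k,a).
Decompose h/1: node(branch(k,times(d,a),k),e,e) ≐ node(L,e,e).
Decompose node/3: branch(k,times(d,a),k) ≐ L,  e ≐ e,  e ≐ e.
Bind L := branch(k,times(d,a),k); substituting into the one remaining equation that mentions L gives: node(branch(d,a,e),node(e,k,d),times(S,d)) ≐ node(branch(d,a,e),node(e,k,d),times(node(times(a,branch(k,times(d,a),k)),node(branch(k,times(d,a),k),e,branch(k,times(d,a),k)),times(a,branch(k,times(d,a),k))),d)). Substituting into the earlier binding gives Y := branch(k,times(d,a),k).
Delete trivial equation e ≐ e.
Delete trivial equation e ≐ e.
Decompose node/3: branch(d,a,e) ≐ branch(d,a,e),  node(e,k,d) ≐ node(e,k,d),  times(S,d) ≐ times(node(times(a,branch(k,times(d,a),k)),node(branch(k,times(d,a),k),e,branch(k,times(d,a),k)),times(a,branch(k,times(d,a),k))),d).
Delete trivial equation branch(d,a,e) ≐ branch(d,a,e).
Delete trivial equation node(e,k,d) ≐ node(e,k,d).
Decompose times/2: S ≐ node(times(a,branch(k,times(d,a),k)),node(branch(k,times(d,a),k),e,branch(k,times(d,a),k)),times(a,branch(k,times(d,a),k))),  d ≐ d.
Bind S := node(times(a,branch(k,times(d,a),k)),node(branch(k,times(d,a),k),e,branch(k,times(d,a),k)),times(a,branch(k,times(d,a),k))); no other remaining equation mentions S.
Delete trivial equation d ≐ d.
MGU = { Y := branch(k,times(d,a),k), L := branch(k,times(d,a),k), S := node(times(a,branch(k,times(d,a),k)),node(branch(k,times(d,a),k),e,branch(k,times(d,a),k)),times(a,branch(k,times(d,a),k))) }, so L := branch(k,times(d,a),k).

branch(k,times(d,a),k)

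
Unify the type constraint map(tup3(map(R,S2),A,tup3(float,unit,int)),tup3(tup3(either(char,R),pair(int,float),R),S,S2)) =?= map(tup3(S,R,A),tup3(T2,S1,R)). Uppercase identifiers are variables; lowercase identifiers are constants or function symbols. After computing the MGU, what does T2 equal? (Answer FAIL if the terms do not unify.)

Decompose map/2: tup3(map(R,S2),A,tup3(float,unit,int)) =?= tup3(S,R,A),  tup3(tup3(either(char,R),pair(int,float),R),S,S2) =?= tup3(T2,S1,R).
Decompose tup3/3: map(R,S2) =?= S,  A =?= R,  tup3(float,unit,int) =?= A.
Bind S := map(R,S2); substituting into the one remaining equation that mentions S gives: tup3(tup3(either(char,R),pair(int,float),R),map(R,S2),S2) =?= tup3(T2,S1,R).
Bind A := R; substituting into the one remaining equation that mentions A gives: tup3(float,unit,int) =?= R.
Bind R := tup3(float,unit,int); substituting into the remaining equation gives: tup3(tup3(either(char,tup3(float,unit,int)),pair(int,float),tup3(float,unit,int)),map(tup3(float,unit,int),S2),S2) =?= tup3(T2,S1,tup3(float,unit,int)). Substituting into the earlier bindings gives S := map(tup3(float,unit,int),S2), A := tup3(float,unit,int).
Decompose tup3/3: tup3(either(char,tup3(float,unit,int)),pair(int,float),tup3(float,unit,int)) =?= T2,  map(tup3(float,unit,int),S2) =?= S1,  S2 =?= tup3(float,unit,int).
Bind T2 := tup3(either(char,tup3(float,unit,int)),pair(int,float),tup3(float,unit,int)); no other remaining equation mentions T2.
Bind S1 := map(tup3(float,unit,int),S2); no other remaining equation mentions S1.
Bind S2 := tup3(float,unit,int). Substituting into the earlier bindings gives S := map(tup3(float,unit,int),tup3(float,unit,int)), S1 := map(tup3(float,unit,int),tup3(float,unit,int)).
MGU = { S ↦ map(tup3(float,unit,int),tup3(float,unit,int)), A ↦ tup3(float,unit,int), R ↦ tup3(float,unit,int), T2 ↦ tup3(either(char,tup3(float,unit,int)),pair(int,float),tup3(float,unit,int)), S1 ↦ map(tup3(float,unit,int),tup3(float,unit,int)), S2 ↦ tup3(float,unit,int) }, so T2 ↦ tup3(either(char,tup3(float,unit,int)),pair(int,float),tup3(float,unit,int)).

tup3(either(char,tup3(float,unit,int)),pair(int,float),tup3(float,unit,int))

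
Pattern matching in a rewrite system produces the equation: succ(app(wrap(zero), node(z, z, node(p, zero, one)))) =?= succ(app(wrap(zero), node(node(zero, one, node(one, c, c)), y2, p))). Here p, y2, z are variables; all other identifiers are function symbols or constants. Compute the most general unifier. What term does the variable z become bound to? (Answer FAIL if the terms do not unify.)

Decompose succ/1: app(wrap(zero), node(z, z, node(p, zero, one))) =?= app(wrap(zero), node(node(zero, one, node(one, c, c)), y2, p)).
Decompose app/2: wrap(zero) =?= wrap(zero),  node(z, z, node(p, zero, one)) =?= node(node(zero, one, node(one, c, c)), y2, p).
Delete trivial equation wrap(zero) =?= wrap(zero).
Decompose node/3: z =?= node(zero, one, node(one, c, c)),  z =?= y2,  node(p, zero, one) =?= p.
Bind z := node(zero, one, node(one, c, c)); substituting into the one remaining equation that mentions z gives: node(zero, one, node(one, c, c)) =?= y2.
Bind y2 := node(zero, one, node(one, c, c)); no other remaining equation mentions y2.
Occurs check fails: p occurs in node(p, zero, one); the equation p =?= node(p, zero, one) has no finite solution.

FAIL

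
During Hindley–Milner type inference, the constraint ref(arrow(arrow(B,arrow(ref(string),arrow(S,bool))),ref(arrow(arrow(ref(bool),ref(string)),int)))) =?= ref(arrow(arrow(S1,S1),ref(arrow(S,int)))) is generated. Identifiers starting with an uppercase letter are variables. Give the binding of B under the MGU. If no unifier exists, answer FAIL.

arrow(ref(string),arrow(arrow(ref(bool),ref(string)),bool))

Decompose ref/1: arrow(arrow(B,arrow(ref(string),arrow(S,bool))),ref(arrow(arrow(ref(bool),ref(string)),int))) =?= arrow(arrow(S1,S1),ref(arrow(S,int))).
Decompose arrow/2: arrow(B,arrow(ref(string),arrow(S,bool))) =?= arrow(S1,S1),  ref(arrow(arrow(ref(bool),ref(string)),int)) =?= ref(arrow(S,int)).
Decompose arrow/2: B =?= S1,  arrow(ref(string),arrow(S,bool)) =?= S1.
Bind B := S1; no other remaining equation mentions B.
Bind S1 := arrow(ref(string),arrow(S,bool)); no other remaining equation mentions S1. Substituting into the earlier binding gives B := arrow(ref(string),arrow(S,bool)).
Decompose ref/1: arrow(arrow(ref(bool),ref(string)),int) =?= arrow(S,int).
Decompose arrow/2: arrow(ref(bool),ref(string)) =?= S,  int =?= int.
Bind S := arrow(ref(bool),ref(string)); no other remaining equation mentions S. Substituting into the earlier bindings gives B := arrow(ref(string),arrow(arrow(ref(bool),ref(string)),bool)), S1 := arrow(ref(string),arrow(arrow(ref(bool),ref(string)),bool)).
Delete trivial equation int =?= int.
MGU = { B ↦ arrow(ref(string),arrow(arrow(ref(bool),ref(string)),bool)), S1 ↦ arrow(ref(string),arrow(arrow(ref(bool),ref(string)),bool)), S ↦ arrow(ref(bool),ref(string)) }, so B ↦ arrow(ref(string),arrow(arrow(ref(bool),ref(string)),bool)).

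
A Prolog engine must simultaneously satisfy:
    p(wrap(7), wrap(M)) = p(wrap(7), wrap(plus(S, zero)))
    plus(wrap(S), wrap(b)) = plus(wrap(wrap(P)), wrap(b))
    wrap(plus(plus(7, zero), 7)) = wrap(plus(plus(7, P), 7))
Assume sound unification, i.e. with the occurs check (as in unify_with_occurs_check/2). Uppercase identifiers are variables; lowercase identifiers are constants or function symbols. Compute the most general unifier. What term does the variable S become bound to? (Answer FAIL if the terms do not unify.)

Decompose p/2: wrap(7) = wrap(7),  wrap(M) = wrap(plus(S, zero)).
Delete trivial equation wrap(7) = wrap(7).
Decompose wrap/1: M = plus(S, zero).
Bind M := plus(S, zero); no other remaining equation mentions M.
Decompose plus/2: wrap(S) = wrap(wrap(P)),  wrap(b) = wrap(b).
Decompose wrap/1: S = wrap(P).
Bind S := wrap(P); no other remaining equation mentions S. Substituting into the earlier binding gives M := plus(wrap(P), zero).
Delete trivial equation wrap(b) = wrap(b).
Decompose wrap/1: plus(plus(7, zero), 7) = plus(plus(7, P), 7).
Decompose plus/2: plus(7, zero) = plus(7, P),  7 = 7.
Decompose plus/2: 7 = 7,  zero = P.
Delete trivial equation 7 = 7.
Bind P := zero; no other remaining equation mentions P. Substituting into the earlier bindings gives M := plus(wrap(zero), zero), S := wrap(zero).
Delete trivial equation 7 = 7.
MGU = { M -> plus(wrap(zero), zero), S -> wrap(zero), P -> zero }, so S -> wrap(zero).

wrap(zero)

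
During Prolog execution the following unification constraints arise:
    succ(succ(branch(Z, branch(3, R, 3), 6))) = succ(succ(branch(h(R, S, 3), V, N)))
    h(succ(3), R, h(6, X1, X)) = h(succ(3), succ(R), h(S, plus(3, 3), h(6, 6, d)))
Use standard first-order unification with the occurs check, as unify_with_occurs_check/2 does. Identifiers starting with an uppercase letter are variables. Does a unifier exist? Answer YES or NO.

NO

Decompose succ/1: succ(branch(Z, branch(3, R, 3), 6)) = succ(branch(h(R, S, 3), V, N)).
Decompose succ/1: branch(Z, branch(3, R, 3), 6) = branch(h(R, S, 3), V, N).
Decompose branch/3: Z = h(R, S, 3),  branch(3, R, 3) = V,  6 = N.
Bind Z := h(R, S, 3); no other remaining equation mentions Z.
Bind V := branch(3, R, 3); no other remaining equation mentions V.
Bind N := 6; no other remaining equation mentions N.
Decompose h/3: succ(3) = succ(3),  R = succ(R),  h(6, X1, X) = h(S, plus(3, 3), h(6, 6, d)).
Delete trivial equation succ(3) = succ(3).
Occurs check fails: R occurs in succ(R); the equation R = succ(R) has no finite solution.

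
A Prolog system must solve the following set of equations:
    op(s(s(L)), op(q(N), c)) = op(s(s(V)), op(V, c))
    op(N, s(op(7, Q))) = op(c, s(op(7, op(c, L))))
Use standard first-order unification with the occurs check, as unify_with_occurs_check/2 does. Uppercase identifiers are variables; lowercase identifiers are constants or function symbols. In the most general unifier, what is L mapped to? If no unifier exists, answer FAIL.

Decompose op/2: s(s(L)) = s(s(V)),  op(q(N), c) = op(V, c).
Decompose s/1: s(L) = s(V).
Decompose s/1: L = V.
Bind L := V; substituting into the one remaining equation that mentions L gives: op(N, s(op(7, Q))) = op(c, s(op(7, op(c, V)))).
Decompose op/2: q(N) = V,  c = c.
Bind V := q(N); substituting into the one remaining equation that mentions V gives: op(N, s(op(7, Q))) = op(c, s(op(7, op(c, q(N))))). Substituting into the earlier binding gives L := q(N).
Delete trivial equation c = c.
Decompose op/2: N = c,  s(op(7, Q)) = s(op(7, op(c, q(N)))).
Bind N := c; substituting into the remaining equation gives: s(op(7, Q)) = s(op(7, op(c, q(c)))). Substituting into the earlier bindings gives L := q(c), V := q(c).
Decompose s/1: op(7, Q) = op(7, op(c, q(c))).
Decompose op/2: 7 = 7,  Q = op(c, q(c)).
Delete trivial equation 7 = 7.
Bind Q := op(c, q(c)).
MGU = { L ↦ q(c), V ↦ q(c), N ↦ c, Q ↦ op(c, q(c)) }, so L ↦ q(c).

q(c)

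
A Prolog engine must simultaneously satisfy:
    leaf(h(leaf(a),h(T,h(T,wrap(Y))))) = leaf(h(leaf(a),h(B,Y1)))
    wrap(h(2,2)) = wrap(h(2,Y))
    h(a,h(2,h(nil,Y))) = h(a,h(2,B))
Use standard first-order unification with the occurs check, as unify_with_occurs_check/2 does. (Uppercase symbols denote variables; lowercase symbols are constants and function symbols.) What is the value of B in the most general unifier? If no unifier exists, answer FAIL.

h(nil,2)

Decompose leaf/1: h(leaf(a),h(T,h(T,wrap(Y)))) = h(leaf(a),h(B,Y1)).
Decompose h/2: leaf(a) = leaf(a),  h(T,h(T,wrap(Y))) = h(B,Y1).
Delete trivial equation leaf(a) = leaf(a).
Decompose h/2: T = B,  h(T,wrap(Y)) = Y1.
Bind T := B; substituting into the one remaining equation that mentions T gives: h(B,wrap(Y)) = Y1.
Bind Y1 := h(B,wrap(Y)); no other remaining equation mentions Y1.
Decompose wrap/1: h(2,2) = h(2,Y).
Decompose h/2: 2 = 2,  2 = Y.
Delete trivial equation 2 = 2.
Bind Y := 2; substituting into the remaining equation gives: h(a,h(2,h(nil,2))) = h(a,h(2,B)). Substituting into the earlier binding gives Y1 := h(B,wrap(2)).
Decompose h/2: a = a,  h(2,h(nil,2)) = h(2,B).
Delete trivial equation a = a.
Decompose h/2: 2 = 2,  h(nil,2) = B.
Delete trivial equation 2 = 2.
Bind B := h(nil,2). Substituting into the earlier bindings gives T := h(nil,2), Y1 := h(h(nil,2),wrap(2)).
MGU = { T = h(nil,2), Y1 = h(h(nil,2),wrap(2)), Y = 2, B = h(nil,2) }, so B = h(nil,2).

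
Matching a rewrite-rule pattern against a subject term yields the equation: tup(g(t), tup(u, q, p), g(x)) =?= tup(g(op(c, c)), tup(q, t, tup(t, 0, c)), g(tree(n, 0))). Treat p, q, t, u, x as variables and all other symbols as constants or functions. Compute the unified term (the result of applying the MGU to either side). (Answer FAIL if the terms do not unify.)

Decompose tup/3: g(t) =?= g(op(c, c)),  tup(u, q, p) =?= tup(q, t, tup(t, 0, c)),  g(x) =?= g(tree(n, 0)).
Decompose g/1: t =?= op(c, c).
Bind t := op(c, c); substituting into the one remaining equation that mentions t gives: tup(u, q, p) =?= tup(q, op(c, c), tup(op(c, c), 0, c)).
Decompose tup/3: u =?= q,  q =?= op(c, c),  p =?= tup(op(c, c), 0, c).
Bind u := q; no other remaining equation mentions u.
Bind q := op(c, c); no other remaining equation mentions q. Substituting into the earlier binding gives u := op(c, c).
Bind p := tup(op(c, c), 0, c); no other remaining equation mentions p.
Decompose g/1: x =?= tree(n, 0).
Bind x := tree(n, 0).
Applying the MGU to either side gives tup(g(op(c, c)), tup(op(c, c), op(c, c), tup(op(c, c), 0, c)), g(tree(n, 0))).

tup(g(op(c, c)), tup(op(c, c), op(c, c), tup(op(c, c), 0, c)), g(tree(n, 0)))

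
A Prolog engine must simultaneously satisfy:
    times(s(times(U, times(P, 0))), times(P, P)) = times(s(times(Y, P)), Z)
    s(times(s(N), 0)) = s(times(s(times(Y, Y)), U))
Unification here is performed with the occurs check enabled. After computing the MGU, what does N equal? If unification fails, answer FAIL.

FAIL

Decompose times/2: s(times(U, times(P, 0))) = s(times(Y, P)),  times(P, P) = Z.
Decompose s/1: times(U, times(P, 0)) = times(Y, P).
Decompose times/2: U = Y,  times(P, 0) = P.
Bind U := Y; substituting into the one remaining equation that mentions U gives: s(times(s(N), 0)) = s(times(s(times(Y, Y)), Y)).
Occurs check fails: P occurs in times(P, 0); the equation P = times(P, 0) has no finite solution.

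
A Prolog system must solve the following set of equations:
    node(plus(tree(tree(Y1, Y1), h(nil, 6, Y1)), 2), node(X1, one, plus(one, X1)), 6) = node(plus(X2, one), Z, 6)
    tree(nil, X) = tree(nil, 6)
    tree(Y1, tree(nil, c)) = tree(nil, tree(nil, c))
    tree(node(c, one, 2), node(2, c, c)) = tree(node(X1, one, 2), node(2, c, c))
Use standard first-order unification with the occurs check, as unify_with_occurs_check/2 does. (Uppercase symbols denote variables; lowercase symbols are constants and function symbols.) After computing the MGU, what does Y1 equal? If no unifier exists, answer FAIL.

FAIL

Decompose node/3: plus(tree(tree(Y1, Y1), h(nil, 6, Y1)), 2) = plus(X2, one),  node(X1, one, plus(one, X1)) = Z,  6 = 6.
Decompose plus/2: tree(tree(Y1, Y1), h(nil, 6, Y1)) = X2,  2 = one.
Bind X2 := tree(tree(Y1, Y1), h(nil, 6, Y1)); no other remaining equation mentions X2.
Clash: constants 2 and one differ; no unifier exists.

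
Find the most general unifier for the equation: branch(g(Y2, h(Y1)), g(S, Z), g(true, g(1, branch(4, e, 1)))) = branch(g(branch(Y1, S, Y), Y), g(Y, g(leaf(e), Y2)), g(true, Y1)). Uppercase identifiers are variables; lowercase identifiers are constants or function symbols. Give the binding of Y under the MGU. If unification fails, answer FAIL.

Decompose branch/3: g(Y2, h(Y1)) = g(branch(Y1, S, Y), Y),  g(S, Z) = g(Y, g(leaf(e), Y2)),  g(true, g(1, branch(4, e, 1))) = g(true, Y1).
Decompose g/2: Y2 = branch(Y1, S, Y),  h(Y1) = Y.
Bind Y2 := branch(Y1, S, Y); substituting into the one remaining equation that mentions Y2 gives: g(S, Z) = g(Y, g(leaf(e), branch(Y1, S, Y))).
Bind Y := h(Y1); substituting into the one remaining equation that mentions Y gives: g(S, Z) = g(h(Y1), g(leaf(e), branch(Y1, S, h(Y1)))). Substituting into the earlier binding gives Y2 := branch(Y1, S, h(Y1)).
Decompose g/2: S = h(Y1),  Z = g(leaf(e), branch(Y1, S, h(Y1))).
Bind S := h(Y1); substituting into the one remaining equation that mentions S gives: Z = g(leaf(e), branch(Y1, h(Y1), h(Y1))). Substituting into the earlier binding gives Y2 := branch(Y1, h(Y1), h(Y1)).
Bind Z := g(leaf(e), branch(Y1, h(Y1), h(Y1))); no other remaining equation mentions Z.
Decompose g/2: true = true,  g(1, branch(4, e, 1)) = Y1.
Delete trivial equation true = true.
Bind Y1 := g(1, branch(4, e, 1)). Substituting into the earlier bindings gives Y2 := branch(g(1, branch(4, e, 1)), h(g(1, branch(4, e, 1))), h(g(1, branch(4, e, 1)))), Y := h(g(1, branch(4, e, 1))), S := h(g(1, branch(4, e, 1))), Z := g(leaf(e), branch(g(1, branch(4, e, 1)), h(g(1, branch(4, e, 1))), h(g(1, branch(4, e, 1))))).
MGU = { Y2 := branch(g(1, branch(4, e, 1)), h(g(1, branch(4, e, 1))), h(g(1, branch(4, e, 1)))), Y := h(g(1, branch(4, e, 1))), S := h(g(1, branch(4, e, 1))), Z := g(leaf(e), branch(g(1, branch(4, e, 1)), h(g(1, branch(4, e, 1))), h(g(1, branch(4, e, 1))))), Y1 := g(1, branch(4, e, 1)) }, so Y := h(g(1, branch(4, e, 1))).

h(g(1, branch(4, e, 1)))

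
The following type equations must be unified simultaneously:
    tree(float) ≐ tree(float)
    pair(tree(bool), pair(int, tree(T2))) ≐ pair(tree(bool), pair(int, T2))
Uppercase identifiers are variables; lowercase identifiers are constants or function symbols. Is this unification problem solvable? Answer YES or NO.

Delete trivial equation tree(float) ≐ tree(float).
Decompose pair/2: tree(bool) ≐ tree(bool),  pair(int, tree(T2)) ≐ pair(int, T2).
Delete trivial equation tree(bool) ≐ tree(bool).
Decompose pair/2: int ≐ int,  tree(T2) ≐ T2.
Delete trivial equation int ≐ int.
Occurs check fails: T2 occurs in tree(T2); the equation T2 ≐ tree(T2) has no finite solution.

NO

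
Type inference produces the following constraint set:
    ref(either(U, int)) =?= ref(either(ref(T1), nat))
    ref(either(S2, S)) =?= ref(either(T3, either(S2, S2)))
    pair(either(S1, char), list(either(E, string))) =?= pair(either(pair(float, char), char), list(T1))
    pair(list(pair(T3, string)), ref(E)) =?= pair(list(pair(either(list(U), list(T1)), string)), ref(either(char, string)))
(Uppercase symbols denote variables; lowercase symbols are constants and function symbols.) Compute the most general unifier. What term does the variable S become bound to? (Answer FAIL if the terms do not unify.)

FAIL

Decompose ref/1: either(U, int) =?= either(ref(T1), nat).
Decompose either/2: U =?= ref(T1),  int =?= nat.
Bind U := ref(T1); substituting into the one remaining equation that mentions U gives: pair(list(pair(T3, string)), ref(E)) =?= pair(list(pair(either(list(ref(T1)), list(T1)), string)), ref(either(char, string))).
Clash: constants int and nat differ; no unifier exists.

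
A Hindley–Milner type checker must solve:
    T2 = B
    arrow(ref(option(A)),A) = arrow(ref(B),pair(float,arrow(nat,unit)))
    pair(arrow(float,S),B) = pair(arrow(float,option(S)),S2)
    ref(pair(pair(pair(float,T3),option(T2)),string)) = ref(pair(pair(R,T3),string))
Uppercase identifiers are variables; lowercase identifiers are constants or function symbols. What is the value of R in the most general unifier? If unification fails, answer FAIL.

FAIL

Bind T2 := B; substituting into the one remaining equation that mentions T2 gives: ref(pair(pair(pair(float,T3),option(B)),string)) = ref(pair(pair(R,T3),string)).
Decompose arrow/2: ref(option(A)) = ref(B),  A = pair(float,arrow(nat,unit)).
Decompose ref/1: option(A) = B.
Bind B := option(A); substituting into the 2 remaining equations that mention B gives: pair(arrow(float,S),option(A)) = pair(arrow(float,option(S)),S2),  ref(pair(pair(pair(float,T3),option(option(A))),string)) = ref(pair(pair(R,T3),string)). Substituting into the earlier binding gives T2 := option(A).
Bind A := pair(float,arrow(nat,unit)); substituting into the remaining equations gives: pair(arrow(float,S),option(pair(float,arrow(nat,unit)))) = pair(arrow(float,option(S)),S2),  ref(pair(pair(pair(float,T3),option(option(pair(float,arrow(nat,unit))))),string)) = ref(pair(pair(R,T3),string)). Substituting into the earlier bindings gives T2 := option(pair(float,arrow(nat,unit))), B := option(pair(float,arrow(nat,unit))).
Decompose pair/2: arrow(float,S) = arrow(float,option(S)),  option(pair(float,arrow(nat,unit))) = S2.
Decompose arrow/2: float = float,  S = option(S).
Delete trivial equation float = float.
Occurs check fails: S occurs in option(S); the equation S = option(S) has no finite solution.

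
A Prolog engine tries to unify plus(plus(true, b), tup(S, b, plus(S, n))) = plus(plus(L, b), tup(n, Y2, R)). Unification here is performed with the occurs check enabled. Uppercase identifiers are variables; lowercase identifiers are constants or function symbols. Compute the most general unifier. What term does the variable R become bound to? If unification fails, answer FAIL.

plus(n, n)

Decompose plus/2: plus(true, b) = plus(L, b),  tup(S, b, plus(S, n)) = tup(n, Y2, R).
Decompose plus/2: true = L,  b = b.
Bind L := true; no other remaining equation mentions L.
Delete trivial equation b = b.
Decompose tup/3: S = n,  b = Y2,  plus(S, n) = R.
Bind S := n; substituting into the one remaining equation that mentions S gives: plus(n, n) = R.
Bind Y2 := b; no other remaining equation mentions Y2.
Bind R := plus(n, n).
MGU = { L = true, S = n, Y2 = b, R = plus(n, n) }, so R = plus(n, n).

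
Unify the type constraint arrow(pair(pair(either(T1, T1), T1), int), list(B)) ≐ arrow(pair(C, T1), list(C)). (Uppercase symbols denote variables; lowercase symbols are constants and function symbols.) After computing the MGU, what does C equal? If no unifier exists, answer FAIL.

pair(either(int, int), int)

Decompose arrow/2: pair(pair(either(T1, T1), T1), int) ≐ pair(C, T1),  list(B) ≐ list(C).
Decompose pair/2: pair(either(T1, T1), T1) ≐ C,  int ≐ T1.
Bind C := pair(either(T1, T1), T1); substituting into the one remaining equation that mentions C gives: list(B) ≐ list(pair(either(T1, T1), T1)).
Bind T1 := int; substituting into the remaining equation gives: list(B) ≐ list(pair(either(int, int), int)). Substituting into the earlier binding gives C := pair(either(int, int), int).
Decompose list/1: B ≐ pair(either(int, int), int).
Bind B := pair(either(int, int), int).
MGU = { C -> pair(either(int, int), int), T1 -> int, B -> pair(either(int, int), int) }, so C -> pair(either(int, int), int).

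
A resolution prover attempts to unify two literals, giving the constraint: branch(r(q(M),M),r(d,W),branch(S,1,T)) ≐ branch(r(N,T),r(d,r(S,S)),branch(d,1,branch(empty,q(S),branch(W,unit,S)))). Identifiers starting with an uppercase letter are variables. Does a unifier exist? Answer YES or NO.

YES

Decompose branch/3: r(q(M),M) ≐ r(N,T),  r(d,W) ≐ r(d,r(S,S)),  branch(S,1,T) ≐ branch(d,1,branch(empty,q(S),branch(W,unit,S))).
Decompose r/2: q(M) ≐ N,  M ≐ T.
Bind N := q(M); no other remaining equation mentions N.
Bind M := T; no other remaining equation mentions M. Substituting into the earlier binding gives N := q(T).
Decompose r/2: d ≐ d,  W ≐ r(S,S).
Delete trivial equation d ≐ d.
Bind W := r(S,S); substituting into the remaining equation gives: branch(S,1,T) ≐ branch(d,1,branch(empty,q(S),branch(r(S,S),unit,S))).
Decompose branch/3: S ≐ d,  1 ≐ 1,  T ≐ branch(empty,q(S),branch(r(S,S),unit,S)).
Bind S := d; substituting into the one remaining equation that mentions S gives: T ≐ branch(empty,q(d),branch(r(d,d),unit,d)). Substituting into the earlier binding gives W := r(d,d).
Delete trivial equation 1 ≐ 1.
Bind T := branch(empty,q(d),branch(r(d,d),unit,d)). Substituting into the earlier bindings gives N := q(branch(empty,q(d),branch(r(d,d),unit,d))), M := branch(empty,q(d),branch(r(d,d),unit,d)).
No equations remain and no clash or occurs-check failure arose, so a unifier exists.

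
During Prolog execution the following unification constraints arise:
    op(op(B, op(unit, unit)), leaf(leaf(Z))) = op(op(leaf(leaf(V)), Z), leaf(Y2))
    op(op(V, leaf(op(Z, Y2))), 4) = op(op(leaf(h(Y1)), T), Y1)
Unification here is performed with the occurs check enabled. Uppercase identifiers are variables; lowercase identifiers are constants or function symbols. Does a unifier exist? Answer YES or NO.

YES

Decompose op/2: op(B, op(unit, unit)) = op(leaf(leaf(V)), Z),  leaf(leaf(Z)) = leaf(Y2).
Decompose op/2: B = leaf(leaf(V)),  op(unit, unit) = Z.
Bind B := leaf(leaf(V)); no other remaining equation mentions B.
Bind Z := op(unit, unit); substituting into the remaining equations gives: leaf(leaf(op(unit, unit))) = leaf(Y2),  op(op(V, leaf(op(op(unit, unit), Y2))), 4) = op(op(leaf(h(Y1)), T), Y1).
Decompose leaf/1: leaf(op(unit, unit)) = Y2.
Bind Y2 := leaf(op(unit, unit)); substituting into the remaining equation gives: op(op(V, leaf(op(op(unit, unit), leaf(op(unit, unit))))), 4) = op(op(leaf(h(Y1)), T), Y1).
Decompose op/2: op(V, leaf(op(op(unit, unit), leaf(op(unit, unit))))) = op(leaf(h(Y1)), T),  4 = Y1.
Decompose op/2: V = leaf(h(Y1)),  leaf(op(op(unit, unit), leaf(op(unit, unit)))) = T.
Bind V := leaf(h(Y1)); no other remaining equation mentions V. Substituting into the earlier binding gives B := leaf(leaf(leaf(h(Y1)))).
Bind T := leaf(op(op(unit, unit), leaf(op(unit, unit)))); no other remaining equation mentions T.
Bind Y1 := 4. Substituting into the earlier bindings gives B := leaf(leaf(leaf(h(4)))), V := leaf(h(4)).
No equations remain and no clash or occurs-check failure arose, so a unifier exists.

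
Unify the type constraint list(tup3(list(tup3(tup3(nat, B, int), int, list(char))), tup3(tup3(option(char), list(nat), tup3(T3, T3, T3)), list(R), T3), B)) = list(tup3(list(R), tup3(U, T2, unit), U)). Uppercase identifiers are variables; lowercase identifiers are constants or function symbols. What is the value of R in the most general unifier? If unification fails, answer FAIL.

Decompose list/1: tup3(list(tup3(tup3(nat, B, int), int, list(char))), tup3(tup3(option(char), list(nat), tup3(T3, T3, T3)), list(R), T3), B) = tup3(list(R), tup3(U, T2, unit), U).
Decompose tup3/3: list(tup3(tup3(nat, B, int), int, list(char))) = list(R),  tup3(tup3(option(char), list(nat), tup3(T3, T3, T3)), list(R), T3) = tup3(U, T2, unit),  B = U.
Decompose list/1: tup3(tup3(nat, B, int), int, list(char)) = R.
Bind R := tup3(tup3(nat, B, int), int, list(char)); substituting into the one remaining equation that mentions R gives: tup3(tup3(option(char), list(nat), tup3(T3, T3, T3)), list(tup3(tup3(nat, B, int), int, list(char))), T3) = tup3(U, T2, unit).
Decompose tup3/3: tup3(option(char), list(nat), tup3(T3, T3, T3)) = U,  list(tup3(tup3(nat, B, int), int, list(char))) = T2,  T3 = unit.
Bind U := tup3(option(char), list(nat), tup3(T3, T3, T3)); substituting into the one remaining equation that mentions U gives: B = tup3(option(char), list(nat), tup3(T3, T3, T3)).
Bind T2 := list(tup3(tup3(nat, B, int), int, list(char))); no other remaining equation mentions T2.
Bind T3 := unit; substituting into the remaining equation gives: B = tup3(option(char), list(nat), tup3(unit, unit, unit)). Substituting into the earlier binding gives U := tup3(option(char), list(nat), tup3(unit, unit, unit)).
Bind B := tup3(option(char), list(nat), tup3(unit, unit, unit)). Substituting into the earlier bindings gives R := tup3(tup3(nat, tup3(option(char), list(nat), tup3(unit, unit, unit)), int), int, list(char)), T2 := list(tup3(tup3(nat, tup3(option(char), list(nat), tup3(unit, unit, unit)), int), int, list(char))).
MGU = { R := tup3(tup3(nat, tup3(option(char), list(nat), tup3(unit, unit, unit)), int), int, list(char)), U := tup3(option(char), list(nat), tup3(unit, unit, unit)), T2 := list(tup3(tup3(nat, tup3(option(char), list(nat), tup3(unit, unit, unit)), int), int, list(char))), T3 := unit, B := tup3(option(char), list(nat), tup3(unit, unit, unit)) }, so R := tup3(tup3(nat, tup3(option(char), list(nat), tup3(unit, unit, unit)), int), int, list(char)).

tup3(tup3(nat, tup3(option(char), list(nat), tup3(unit, unit, unit)), int), int, list(char))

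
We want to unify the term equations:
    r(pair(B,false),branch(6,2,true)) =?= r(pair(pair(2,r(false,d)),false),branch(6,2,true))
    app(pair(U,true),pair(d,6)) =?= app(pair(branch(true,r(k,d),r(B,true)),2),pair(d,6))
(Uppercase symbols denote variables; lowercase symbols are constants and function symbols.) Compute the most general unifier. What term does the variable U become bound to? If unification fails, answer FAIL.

FAIL

Decompose r/2: pair(B,false) =?= pair(pair(2,r(false,d)),false),  branch(6,2,true) =?= branch(6,2,true).
Decompose pair/2: B =?= pair(2,r(false,d)),  false =?= false.
Bind B := pair(2,r(false,d)); substituting into the one remaining equation that mentions B gives: app(pair(U,true),pair(d,6)) =?= app(pair(branch(true,r(k,d),r(pair(2,r(false,d)),true)),2),pair(d,6)).
Delete trivial equation false =?= false.
Delete trivial equation branch(6,2,true) =?= branch(6,2,true).
Decompose app/2: pair(U,true) =?= pair(branch(true,r(k,d),r(pair(2,r(false,d)),true)),2),  pair(d,6) =?= pair(d,6).
Decompose pair/2: U =?= branch(true,r(k,d),r(pair(2,r(false,d)),true)),  true =?= 2.
Bind U := branch(true,r(k,d),r(pair(2,r(false,d)),true)); no other remaining equation mentions U.
Clash: constants true and 2 differ; no unifier exists.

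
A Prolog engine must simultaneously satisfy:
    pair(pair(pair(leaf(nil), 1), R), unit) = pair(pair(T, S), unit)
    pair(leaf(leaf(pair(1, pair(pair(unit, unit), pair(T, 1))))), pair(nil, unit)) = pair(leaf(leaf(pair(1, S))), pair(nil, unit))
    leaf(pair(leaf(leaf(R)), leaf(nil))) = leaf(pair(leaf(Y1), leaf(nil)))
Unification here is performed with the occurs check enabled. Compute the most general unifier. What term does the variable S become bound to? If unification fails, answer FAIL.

pair(pair(unit, unit), pair(pair(leaf(nil), 1), 1))

Decompose pair/2: pair(pair(leaf(nil), 1), R) = pair(T, S),  unit = unit.
Decompose pair/2: pair(leaf(nil), 1) = T,  R = S.
Bind T := pair(leaf(nil), 1); substituting into the one remaining equation that mentions T gives: pair(leaf(leaf(pair(1, pair(pair(unit, unit), pair(pair(leaf(nil), 1), 1))))), pair(nil, unit)) = pair(leaf(leaf(pair(1, S))), pair(nil, unit)).
Bind R := S; substituting into the one remaining equation that mentions R gives: leaf(pair(leaf(leaf(S)), leaf(nil))) = leaf(pair(leaf(Y1), leaf(nil))).
Delete trivial equation unit = unit.
Decompose pair/2: leaf(leaf(pair(1, pair(pair(unit, unit), pair(pair(leaf(nil), 1), 1))))) = leaf(leaf(pair(1, S))),  pair(nil, unit) = pair(nil, unit).
Decompose leaf/1: leaf(pair(1, pair(pair(unit, unit), pair(pair(leaf(nil), 1), 1)))) = leaf(pair(1, S)).
Decompose leaf/1: pair(1, pair(pair(unit, unit), pair(pair(leaf(nil), 1), 1))) = pair(1, S).
Decompose pair/2: 1 = 1,  pair(pair(unit, unit), pair(pair(leaf(nil), 1), 1)) = S.
Delete trivial equation 1 = 1.
Bind S := pair(pair(unit, unit), pair(pair(leaf(nil), 1), 1)); substituting into the one remaining equation that mentions S gives: leaf(pair(leaf(leaf(pair(pair(unit, unit), pair(pair(leaf(nil), 1), 1)))), leaf(nil))) = leaf(pair(leaf(Y1), leaf(nil))). Substituting into the earlier binding gives R := pair(pair(unit, unit), pair(pair(leaf(nil), 1), 1)).
Delete trivial equation pair(nil, unit) = pair(nil, unit).
Decompose leaf/1: pair(leaf(leaf(pair(pair(unit, unit), pair(pair(leaf(nil), 1), 1)))), leaf(nil)) = pair(leaf(Y1), leaf(nil)).
Decompose pair/2: leaf(leaf(pair(pair(unit, unit), pair(pair(leaf(nil), 1), 1)))) = leaf(Y1),  leaf(nil) = leaf(nil).
Decompose leaf/1: leaf(pair(pair(unit, unit), pair(pair(leaf(nil), 1), 1))) = Y1.
Bind Y1 := leaf(pair(pair(unit, unit), pair(pair(leaf(nil), 1), 1))); no other remaining equation mentions Y1.
Delete trivial equation leaf(nil) = leaf(nil).
MGU = { T ↦ pair(leaf(nil), 1), R ↦ pair(pair(unit, unit), pair(pair(leaf(nil), 1), 1)), S ↦ pair(pair(unit, unit), pair(pair(leaf(nil), 1), 1)), Y1 ↦ leaf(pair(pair(unit, unit), pair(pair(leaf(nil), 1), 1))) }, so S ↦ pair(pair(unit, unit), pair(pair(leaf(nil), 1), 1)).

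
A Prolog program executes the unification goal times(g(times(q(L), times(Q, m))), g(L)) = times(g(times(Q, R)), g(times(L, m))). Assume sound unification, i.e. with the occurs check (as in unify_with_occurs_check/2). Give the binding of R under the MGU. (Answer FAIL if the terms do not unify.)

Decompose times/2: g(times(q(L), times(Q, m))) = g(times(Q, R)),  g(L) = g(times(L, m)).
Decompose g/1: times(q(L), times(Q, m)) = times(Q, R).
Decompose times/2: q(L) = Q,  times(Q, m) = R.
Bind Q := q(L); substituting into the one remaining equation that mentions Q gives: times(q(L), m) = R.
Bind R := times(q(L), m); no other remaining equation mentions R.
Decompose g/1: L = times(L, m).
Occurs check fails: L occurs in times(L, m); the equation L = times(L, m) has no finite solution.

FAIL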